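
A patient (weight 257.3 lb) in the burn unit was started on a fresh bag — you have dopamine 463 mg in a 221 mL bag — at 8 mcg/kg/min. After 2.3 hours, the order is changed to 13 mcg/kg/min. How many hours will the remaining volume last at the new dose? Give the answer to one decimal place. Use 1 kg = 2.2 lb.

3.7 hours

Initial rate:
Weight = 257.3 lb ÷ 2.2 lb/kg = 116.9545 kg
Dose = 8 mcg/kg/min × 116.9545 kg = 935.6364 mcg/min
935.6364 mcg/min × 60 min/hr = 56138.18 mcg/hr
Concentration = 463 mg ÷ 221 mL = 2.095023 mg/mL = 2095.023 mcg/mL
Rate = 56138.18 mcg/hr ÷ 2095.023 mcg/mL = 26.79598 mL/hr
Volume infused so far = 26.79598 mL/hr × 2.3 hr = 61.63075 mL
Volume remaining = 221 − 61.63075 = 159.3692 mL
New rate:
Dose = 13 mcg/kg/min × 116.9545 kg = 1520.409 mcg/min
1520.409 mcg/min × 60 min/hr = 91224.55 mcg/hr
Rate = 91224.55 mcg/hr ÷ 2095.023 mcg/mL = 43.54347 mL/hr
Time remaining = 159.3692 mL ÷ 43.54347 mL/hr = 3.660004 hr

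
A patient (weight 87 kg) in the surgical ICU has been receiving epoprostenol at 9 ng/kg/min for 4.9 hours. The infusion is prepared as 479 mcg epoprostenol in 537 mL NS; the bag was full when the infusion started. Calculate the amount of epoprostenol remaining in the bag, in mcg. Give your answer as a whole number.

249 mcg

Dose = 9 ng/kg/min × 87 kg = 783 ng/min
783 ng/min × 60 min/hr = 46980 ng/hr
Concentration = 479 mcg ÷ 537 mL = 0.8919926 mcg/mL = 891.9926 ng/mL
Rate = 46980 ng/hr ÷ 891.9926 ng/mL = 52.6686 mL/hr
Volume infused = 52.6686 mL/hr × 4.9 hr = 258.0761 mL
Volume remaining = 537 − 258.0761 = 278.9239 mL
Drug remaining = 278.9239 mL × 891.9926 ng/mL = 248798 ng = 248.798 mcg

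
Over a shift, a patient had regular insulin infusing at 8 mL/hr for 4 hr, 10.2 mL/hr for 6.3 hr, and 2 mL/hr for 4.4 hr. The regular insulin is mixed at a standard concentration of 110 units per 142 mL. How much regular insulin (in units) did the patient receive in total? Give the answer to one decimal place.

81.4 units

Concentration = 110 units ÷ 142 mL = 0.7746479 units/mL
Stage 1: 8 mL/hr × 4 hr = 32 mL → 32 mL × 0.7746479 units/mL = 24.78873 units
Stage 2: 10.2 mL/hr × 6.3 hr = 64.26 mL → 64.26 mL × 0.7746479 units/mL = 49.77887 units
Stage 3: 2 mL/hr × 4.4 hr = 8.8 mL → 8.8 mL × 0.7746479 units/mL = 6.816901 units
Total = 24.78873 + 49.77887 + 6.816901 = 81.38451 units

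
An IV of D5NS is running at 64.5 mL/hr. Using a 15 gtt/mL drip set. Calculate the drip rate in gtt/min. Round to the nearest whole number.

16 gtt/min

64.5 mL/hr ÷ 60 min/hr = 1.075 mL/min
1.075 mL/min × 15 gtt/mL = 16.125 gtt/min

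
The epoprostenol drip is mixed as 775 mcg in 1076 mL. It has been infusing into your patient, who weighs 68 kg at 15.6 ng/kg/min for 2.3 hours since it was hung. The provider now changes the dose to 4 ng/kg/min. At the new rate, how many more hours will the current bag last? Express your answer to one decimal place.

38.5 hours

Initial rate:
Dose = 15.6 ng/kg/min × 68 kg = 1060.8 ng/min
1060.8 ng/min × 60 min/hr = 63648 ng/hr
Concentration = 775 mcg ÷ 1076 mL = 0.7202602 mcg/mL = 720.2602 ng/mL
Rate = 63648 ng/hr ÷ 720.2602 ng/mL = 88.36806 mL/hr
Volume infused so far = 88.36806 mL/hr × 2.3 hr = 203.2465 mL
Volume remaining = 1076 − 203.2465 = 872.7535 mL
New rate:
Dose = 4 ng/kg/min × 68 kg = 272 ng/min
272 ng/min × 60 min/hr = 16320 ng/hr
Rate = 16320 ng/hr ÷ 720.2602 ng/mL = 22.65848 mL/hr
Time remaining = 872.7535 mL ÷ 22.65848 mL/hr = 38.51775 hr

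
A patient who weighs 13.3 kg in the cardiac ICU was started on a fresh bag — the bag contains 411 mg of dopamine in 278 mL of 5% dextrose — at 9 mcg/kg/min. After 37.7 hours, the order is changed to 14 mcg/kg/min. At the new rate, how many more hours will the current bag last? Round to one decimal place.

Initial rate:
Dose = 9 mcg/kg/min × 13.3 kg = 119.7 mcg/min
119.7 mcg/min × 60 min/hr = 7182 mcg/hr
Concentration = 411 mg ÷ 278 mL = 1.478417 mg/mL = 1478.417 mcg/mL
Rate = 7182 mcg/hr ÷ 1478.417 mcg/mL = 4.857898 mL/hr
Volume infused so far = 4.857898 mL/hr × 37.7 hr = 183.1427 mL
Volume remaining = 278 − 183.1427 = 94.85725 mL
New rate:
Dose = 14 mcg/kg/min × 13.3 kg = 186.2 mcg/min
186.2 mcg/min × 60 min/hr = 11172 mcg/hr
Rate = 11172 mcg/hr ÷ 1478.417 mcg/mL = 7.55673 mL/hr
Time remaining = 94.85725 mL ÷ 7.55673 mL/hr = 12.55269 hr

12.6 hours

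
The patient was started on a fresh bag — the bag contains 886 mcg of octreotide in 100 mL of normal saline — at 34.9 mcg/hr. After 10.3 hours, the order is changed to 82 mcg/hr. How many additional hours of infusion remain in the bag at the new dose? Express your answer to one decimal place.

6.4 hours

Initial rate:
Concentration = 886 mcg ÷ 100 mL = 8.86 mcg/mL
Rate = 34.9 mcg/hr ÷ 8.86 mcg/mL = 3.939052 mL/hr
Volume infused so far = 3.939052 mL/hr × 10.3 hr = 40.57223 mL
Volume remaining = 100 − 40.57223 = 59.42777 mL
New rate:
Rate = 82 mcg/hr ÷ 8.86 mcg/mL = 9.255079 mL/hr
Time remaining = 59.42777 mL ÷ 9.255079 mL/hr = 6.421098 hr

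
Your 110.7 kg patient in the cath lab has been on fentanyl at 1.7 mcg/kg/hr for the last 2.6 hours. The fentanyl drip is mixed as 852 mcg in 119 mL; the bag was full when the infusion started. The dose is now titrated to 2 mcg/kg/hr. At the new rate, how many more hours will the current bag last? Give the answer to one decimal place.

1.6 hours

Initial rate:
Dose = 1.7 mcg/kg/hr × 110.7 kg = 188.19 mcg/hr
Concentration = 852 mcg ÷ 119 mL = 7.159664 mcg/mL
Rate = 188.19 mcg/hr ÷ 7.159664 mcg/mL = 26.28475 mL/hr
Volume infused so far = 26.28475 mL/hr × 2.6 hr = 68.34036 mL
Volume remaining = 119 − 68.34036 = 50.65964 mL
New rate:
Dose = 2 mcg/kg/hr × 110.7 kg = 221.4 mcg/hr
Rate = 221.4 mcg/hr ÷ 7.159664 mcg/mL = 30.92324 mL/hr
Time remaining = 50.65964 mL ÷ 30.92324 mL/hr = 1.638238 hr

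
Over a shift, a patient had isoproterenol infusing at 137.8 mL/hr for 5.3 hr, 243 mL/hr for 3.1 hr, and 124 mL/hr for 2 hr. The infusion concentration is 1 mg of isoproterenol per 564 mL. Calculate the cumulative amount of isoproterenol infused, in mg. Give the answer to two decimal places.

3.07 mg

Concentration = 1 mg ÷ 564 mL = 0.00177305 mg/mL
Stage 1: 137.8 mL/hr × 5.3 hr = 730.34 mL → 730.34 mL × 0.00177305 mg/mL = 1.294929 mg
Stage 2: 243 mL/hr × 3.1 hr = 753.3 mL → 753.3 mL × 0.00177305 mg/mL = 1.335638 mg
Stage 3: 124 mL/hr × 2 hr = 248 mL → 248 mL × 0.00177305 mg/mL = 0.4397163 mg
Total = 1.294929 + 1.335638 + 0.4397163 = 3.070284 mg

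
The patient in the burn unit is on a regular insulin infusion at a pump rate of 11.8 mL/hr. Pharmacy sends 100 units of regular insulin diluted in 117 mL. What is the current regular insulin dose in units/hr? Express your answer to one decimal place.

10.1 units/hr

Concentration = 100 units ÷ 117 mL = 0.8547009 units/mL
Drug rate = 11.8 mL/hr × 0.8547009 units/mL = 10.08547 units/hr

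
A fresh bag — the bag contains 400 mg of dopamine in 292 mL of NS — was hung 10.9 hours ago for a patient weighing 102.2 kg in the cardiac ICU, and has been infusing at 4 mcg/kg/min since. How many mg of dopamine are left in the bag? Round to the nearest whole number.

Dose = 4 mcg/kg/min × 102.2 kg = 408.8 mcg/min
408.8 mcg/min × 60 min/hr = 24528 mcg/hr
Concentration = 400 mg ÷ 292 mL = 1.369863 mg/mL = 1369.863 mcg/mL
Rate = 24528 mcg/hr ÷ 1369.863 mcg/mL = 17.90544 mL/hr
Volume infused = 17.90544 mL/hr × 10.9 hr = 195.1693 mL
Volume remaining = 292 − 195.1693 = 96.8307 mL
Drug remaining = 96.8307 mL × 1369.863 mcg/mL = 132644.8 mcg = 132.6448 mg

133 mg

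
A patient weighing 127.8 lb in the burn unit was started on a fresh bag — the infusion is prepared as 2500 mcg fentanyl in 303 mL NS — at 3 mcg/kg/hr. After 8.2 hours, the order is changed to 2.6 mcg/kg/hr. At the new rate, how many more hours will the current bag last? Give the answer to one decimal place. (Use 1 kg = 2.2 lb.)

7.1 hours

Initial rate:
Weight = 127.8 lb ÷ 2.2 lb/kg = 58.09091 kg
Dose = 3 mcg/kg/hr × 58.09091 kg = 174.2727 mcg/hr
Concentration = 2500 mcg ÷ 303 mL = 8.250825 mcg/mL
Rate = 174.2727 mcg/hr ÷ 8.250825 mcg/mL = 21.12185 mL/hr
Volume infused so far = 21.12185 mL/hr × 8.2 hr = 173.1992 mL
Volume remaining = 303 − 173.1992 = 129.8008 mL
New rate:
Dose = 2.6 mcg/kg/hr × 58.09091 kg = 151.0364 mcg/hr
Rate = 151.0364 mcg/hr ÷ 8.250825 mcg/mL = 18.30561 mL/hr
Time remaining = 129.8008 mL ÷ 18.30561 mL/hr = 7.090767 hr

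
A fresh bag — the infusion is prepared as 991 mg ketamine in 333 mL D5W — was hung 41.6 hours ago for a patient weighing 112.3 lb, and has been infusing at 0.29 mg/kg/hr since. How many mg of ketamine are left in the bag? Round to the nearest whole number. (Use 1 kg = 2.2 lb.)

Weight = 112.3 lb ÷ 2.2 lb/kg = 51.04545 kg
Dose = 0.29 mg/kg/hr × 51.04545 kg = 14.80318 mg/hr
Concentration = 991 mg ÷ 333 mL = 2.975976 mg/mL
Rate = 14.80318 mg/hr ÷ 2.975976 mg/mL = 4.974228 mL/hr
Volume infused = 4.974228 mL/hr × 41.6 hr = 206.9279 mL
Volume remaining = 333 − 206.9279 = 126.0721 mL
Drug remaining = 126.0721 mL × 2.975976 mg/mL = 375.1876 mg

375 mg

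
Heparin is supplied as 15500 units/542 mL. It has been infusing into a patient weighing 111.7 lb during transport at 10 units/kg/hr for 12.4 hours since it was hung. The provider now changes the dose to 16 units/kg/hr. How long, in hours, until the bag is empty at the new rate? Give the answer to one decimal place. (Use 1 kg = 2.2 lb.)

11.3 hours

Initial rate:
Weight = 111.7 lb ÷ 2.2 lb/kg = 50.77273 kg
Dose = 10 units/kg/hr × 50.77273 kg = 507.7273 units/hr
Concentration = 15500 units ÷ 542 mL = 28.59779 units/mL
Rate = 507.7273 units/hr ÷ 28.59779 units/mL = 17.75408 mL/hr
Volume infused so far = 17.75408 mL/hr × 12.4 hr = 220.1505 mL
Volume remaining = 542 − 220.1505 = 321.8495 mL
New rate:
Dose = 16 units/kg/hr × 50.77273 kg = 812.3636 units/hr
Rate = 812.3636 units/hr ÷ 28.59779 units/mL = 28.40652 mL/hr
Time remaining = 321.8495 mL ÷ 28.40652 mL/hr = 11.33013 hr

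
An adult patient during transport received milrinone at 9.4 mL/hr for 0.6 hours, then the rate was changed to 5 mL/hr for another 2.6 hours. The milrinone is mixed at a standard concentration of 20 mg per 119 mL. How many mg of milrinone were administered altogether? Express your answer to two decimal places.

Concentration = 20 mg ÷ 119 mL = 0.1680672 mg/mL
Stage 1: 9.4 mL/hr × 0.6 hr = 5.64 mL → 5.64 mL × 0.1680672 mg/mL = 0.9478992 mg
Stage 2: 5 mL/hr × 2.6 hr = 13 mL → 13 mL × 0.1680672 mg/mL = 2.184874 mg
Total = 0.9478992 + 2.184874 = 3.132773 mg

3.13 mg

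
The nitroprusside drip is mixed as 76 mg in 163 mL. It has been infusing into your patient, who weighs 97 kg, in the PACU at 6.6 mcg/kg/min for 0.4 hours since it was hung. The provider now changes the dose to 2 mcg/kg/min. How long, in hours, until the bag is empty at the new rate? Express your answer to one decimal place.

5.2 hours

Initial rate:
Dose = 6.6 mcg/kg/min × 97 kg = 640.2 mcg/min
640.2 mcg/min × 60 min/hr = 38412 mcg/hr
Concentration = 76 mg ÷ 163 mL = 0.4662577 mg/mL = 466.2577 mcg/mL
Rate = 38412 mcg/hr ÷ 466.2577 mcg/mL = 82.38363 mL/hr
Volume infused so far = 82.38363 mL/hr × 0.4 hr = 32.95345 mL
Volume remaining = 163 − 32.95345 = 130.0465 mL
New rate:
Dose = 2 mcg/kg/min × 97 kg = 194 mcg/min
194 mcg/min × 60 min/hr = 11640 mcg/hr
Rate = 11640 mcg/hr ÷ 466.2577 mcg/mL = 24.96474 mL/hr
Time remaining = 130.0465 mL ÷ 24.96474 mL/hr = 5.20921 hr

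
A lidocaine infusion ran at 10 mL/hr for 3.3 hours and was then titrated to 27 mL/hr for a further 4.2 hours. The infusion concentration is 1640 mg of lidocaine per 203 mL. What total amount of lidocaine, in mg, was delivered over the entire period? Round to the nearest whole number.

1183 mg

Concentration = 1640 mg ÷ 203 mL = 8.078818 mg/mL
Stage 1: 10 mL/hr × 3.3 hr = 33 mL → 33 mL × 8.078818 mg/mL = 266.601 mg
Stage 2: 27 mL/hr × 4.2 hr = 113.4 mL → 113.4 mL × 8.078818 mg/mL = 916.1379 mg
Total = 266.601 + 916.1379 = 1182.739 mg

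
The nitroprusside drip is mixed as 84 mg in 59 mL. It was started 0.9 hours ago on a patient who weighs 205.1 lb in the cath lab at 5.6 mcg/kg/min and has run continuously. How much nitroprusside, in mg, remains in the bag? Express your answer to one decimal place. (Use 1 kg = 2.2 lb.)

55.8 mg

Weight = 205.1 lb ÷ 2.2 lb/kg = 93.22727 kg
Dose = 5.6 mcg/kg/min × 93.22727 kg = 522.0727 mcg/min
522.0727 mcg/min × 60 min/hr = 31324.36 mcg/hr
Concentration = 84 mg ÷ 59 mL = 1.423729 mg/mL = 1423.729 mcg/mL
Rate = 31324.36 mcg/hr ÷ 1423.729 mcg/mL = 22.00164 mL/hr
Volume infused = 22.00164 mL/hr × 0.9 hr = 19.80147 mL
Volume remaining = 59 − 19.80147 = 39.19853 mL
Drug remaining = 39.19853 mL × 1423.729 mcg/mL = 55808.07 mcg = 55.80807 mg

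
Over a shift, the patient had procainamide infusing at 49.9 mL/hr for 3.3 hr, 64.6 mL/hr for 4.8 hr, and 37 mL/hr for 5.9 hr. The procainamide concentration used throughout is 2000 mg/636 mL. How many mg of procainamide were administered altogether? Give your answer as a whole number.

2179 mg

Concentration = 2000 mg ÷ 636 mL = 3.144654 mg/mL
Stage 1: 49.9 mL/hr × 3.3 hr = 164.67 mL → 164.67 mL × 3.144654 mg/mL = 517.8302 mg
Stage 2: 64.6 mL/hr × 4.8 hr = 310.08 mL → 310.08 mL × 3.144654 mg/mL = 975.0943 mg
Stage 3: 37 mL/hr × 5.9 hr = 218.3 mL → 218.3 mL × 3.144654 mg/mL = 686.478 mg
Total = 517.8302 + 975.0943 + 686.478 = 2179.403 mg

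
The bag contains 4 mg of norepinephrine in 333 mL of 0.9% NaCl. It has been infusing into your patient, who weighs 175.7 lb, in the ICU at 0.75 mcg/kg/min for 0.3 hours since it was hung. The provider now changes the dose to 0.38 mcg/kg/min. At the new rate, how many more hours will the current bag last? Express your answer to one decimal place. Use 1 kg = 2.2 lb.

Initial rate:
Weight = 175.7 lb ÷ 2.2 lb/kg = 79.86364 kg
Dose = 0.75 mcg/kg/min × 79.86364 kg = 59.89773 mcg/min
59.89773 mcg/min × 60 min/hr = 3593.864 mcg/hr
Concentration = 4 mg ÷ 333 mL = 0.01201201 mg/mL = 12.01201 mcg/mL
Rate = 3593.864 mcg/hr ÷ 12.01201 mcg/mL = 299.1891 mL/hr
Volume infused so far = 299.1891 mL/hr × 0.3 hr = 89.75674 mL
Volume remaining = 333 − 89.75674 = 243.2433 mL
New rate:
Dose = 0.38 mcg/kg/min × 79.86364 kg = 30.34818 mcg/min
30.34818 mcg/min × 60 min/hr = 1820.891 mcg/hr
Rate = 1820.891 mcg/hr ÷ 12.01201 mcg/mL = 151.5892 mL/hr
Time remaining = 243.2433 mL ÷ 151.5892 mL/hr = 1.604622 hr

1.6 hours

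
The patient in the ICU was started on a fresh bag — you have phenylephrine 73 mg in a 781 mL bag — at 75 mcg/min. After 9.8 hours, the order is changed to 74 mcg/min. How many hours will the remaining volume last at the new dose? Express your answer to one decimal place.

6.5 hours

Initial rate:
75 mcg/min × 60 min/hr = 4500 mcg/hr
Concentration = 73 mg ÷ 781 mL = 0.09346991 mg/mL = 93.46991 mcg/mL
Rate = 4500 mcg/hr ÷ 93.46991 mcg/mL = 48.14384 mL/hr
Volume infused so far = 48.14384 mL/hr × 9.8 hr = 471.8096 mL
Volume remaining = 781 − 471.8096 = 309.1904 mL
New rate:
74 mcg/min × 60 min/hr = 4440 mcg/hr
Rate = 4440 mcg/hr ÷ 93.46991 mcg/mL = 47.50192 mL/hr
Time remaining = 309.1904 mL ÷ 47.50192 mL/hr = 6.509009 hr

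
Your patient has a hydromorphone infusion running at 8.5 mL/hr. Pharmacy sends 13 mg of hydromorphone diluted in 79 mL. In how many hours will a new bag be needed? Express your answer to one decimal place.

9.3 hours

Duration = 79 mL ÷ 8.5 mL/hr = 9.294118 hr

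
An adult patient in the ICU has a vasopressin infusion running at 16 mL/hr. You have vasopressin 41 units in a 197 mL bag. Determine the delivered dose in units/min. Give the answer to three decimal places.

0.055 units/min

Concentration = 41 units ÷ 197 mL = 0.2081218 units/mL
Drug rate = 16 mL/hr × 0.2081218 units/mL = 3.329949 units/hr
3.329949 units/hr ÷ 60 min/hr = 0.05549915 units/min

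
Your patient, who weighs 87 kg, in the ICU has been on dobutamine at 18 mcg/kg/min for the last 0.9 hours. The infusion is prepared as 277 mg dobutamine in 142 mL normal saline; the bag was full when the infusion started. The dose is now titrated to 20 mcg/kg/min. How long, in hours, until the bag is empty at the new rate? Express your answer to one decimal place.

1.8 hours

Initial rate:
Dose = 18 mcg/kg/min × 87 kg = 1566 mcg/min
1566 mcg/min × 60 min/hr = 93960 mcg/hr
Concentration = 277 mg ÷ 142 mL = 1.950704 mg/mL = 1950.704 mcg/mL
Rate = 93960 mcg/hr ÷ 1950.704 mcg/mL = 48.16722 mL/hr
Volume infused so far = 48.16722 mL/hr × 0.9 hr = 43.3505 mL
Volume remaining = 142 − 43.3505 = 98.6495 mL
New rate:
Dose = 20 mcg/kg/min × 87 kg = 1740 mcg/min
1740 mcg/min × 60 min/hr = 104400 mcg/hr
Rate = 104400 mcg/hr ÷ 1950.704 mcg/mL = 53.51913 mL/hr
Time remaining = 98.6495 mL ÷ 53.51913 mL/hr = 1.843257 hr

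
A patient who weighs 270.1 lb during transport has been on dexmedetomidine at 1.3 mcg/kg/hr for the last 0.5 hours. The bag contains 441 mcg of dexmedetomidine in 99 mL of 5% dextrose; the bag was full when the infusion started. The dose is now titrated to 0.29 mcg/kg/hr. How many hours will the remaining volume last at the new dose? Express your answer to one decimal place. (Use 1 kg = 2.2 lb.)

10.1 hours

Initial rate:
Weight = 270.1 lb ÷ 2.2 lb/kg = 122.7727 kg
Dose = 1.3 mcg/kg/hr × 122.7727 kg = 159.6045 mcg/hr
Concentration = 441 mcg ÷ 99 mL = 4.454545 mcg/mL
Rate = 159.6045 mcg/hr ÷ 4.454545 mcg/mL = 35.82959 mL/hr
Volume infused so far = 35.82959 mL/hr × 0.5 hr = 17.9148 mL
Volume remaining = 99 − 17.9148 = 81.0852 mL
New rate:
Dose = 0.29 mcg/kg/hr × 122.7727 kg = 35.60409 mcg/hr
Rate = 35.60409 mcg/hr ÷ 4.454545 mcg/mL = 7.992755 mL/hr
Time remaining = 81.0852 mL ÷ 7.992755 mL/hr = 10.14484 hr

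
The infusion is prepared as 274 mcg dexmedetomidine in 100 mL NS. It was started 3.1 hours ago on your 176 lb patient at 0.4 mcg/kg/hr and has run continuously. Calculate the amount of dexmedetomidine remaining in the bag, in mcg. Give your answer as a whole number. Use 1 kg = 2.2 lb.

Weight = 176 lb ÷ 2.2 lb/kg = 80 kg
Dose = 0.4 mcg/kg/hr × 80 kg = 32 mcg/hr
Concentration = 274 mcg ÷ 100 mL = 2.74 mcg/mL
Rate = 32 mcg/hr ÷ 2.74 mcg/mL = 11.67883 mL/hr
Volume infused = 11.67883 mL/hr × 3.1 hr = 36.20438 mL
Volume remaining = 100 − 36.20438 = 63.79562 mL
Drug remaining = 63.79562 mL × 2.74 mcg/mL = 174.8 mcg

175 mcg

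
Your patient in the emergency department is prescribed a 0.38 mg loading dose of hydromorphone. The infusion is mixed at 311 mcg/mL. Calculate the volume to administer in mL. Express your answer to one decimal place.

Concentration = 311 mcg/mL = 0.311 mg/mL
Volume = 0.38 mg ÷ 0.311 mg/mL = 1.221865 mL

1.2 mL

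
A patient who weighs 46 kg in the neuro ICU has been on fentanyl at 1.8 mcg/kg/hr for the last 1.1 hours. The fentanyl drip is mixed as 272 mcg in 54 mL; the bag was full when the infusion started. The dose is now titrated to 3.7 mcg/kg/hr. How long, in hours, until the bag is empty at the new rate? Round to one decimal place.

1.1 hours

Initial rate:
Dose = 1.8 mcg/kg/hr × 46 kg = 82.8 mcg/hr
Concentration = 272 mcg ÷ 54 mL = 5.037037 mcg/mL
Rate = 82.8 mcg/hr ÷ 5.037037 mcg/mL = 16.43824 mL/hr
Volume infused so far = 16.43824 mL/hr × 1.1 hr = 18.08206 mL
Volume remaining = 54 − 18.08206 = 35.91794 mL
New rate:
Dose = 3.7 mcg/kg/hr × 46 kg = 170.2 mcg/hr
Rate = 170.2 mcg/hr ÷ 5.037037 mcg/mL = 33.78971 mL/hr
Time remaining = 35.91794 mL ÷ 33.78971 mL/hr = 1.062985 hr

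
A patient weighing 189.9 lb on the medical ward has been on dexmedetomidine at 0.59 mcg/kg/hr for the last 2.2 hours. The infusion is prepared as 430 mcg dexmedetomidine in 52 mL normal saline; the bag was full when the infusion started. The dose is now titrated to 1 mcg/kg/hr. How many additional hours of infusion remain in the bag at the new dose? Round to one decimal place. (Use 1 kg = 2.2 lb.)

Initial rate:
Weight = 189.9 lb ÷ 2.2 lb/kg = 86.31818 kg
Dose = 0.59 mcg/kg/hr × 86.31818 kg = 50.92773 mcg/hr
Concentration = 430 mcg ÷ 52 mL = 8.269231 mcg/mL
Rate = 50.92773 mcg/hr ÷ 8.269231 mcg/mL = 6.158702 mL/hr
Volume infused so far = 6.158702 mL/hr × 2.2 hr = 13.54914 mL
Volume remaining = 52 − 13.54914 = 38.45086 mL
New rate:
Dose = 1 mcg/kg/hr × 86.31818 kg = 86.31818 mcg/hr
Rate = 86.31818 mcg/hr ÷ 8.269231 mcg/mL = 10.43848 mL/hr
Time remaining = 38.45086 mL ÷ 10.43848 mL/hr = 3.683569 hr

3.7 hours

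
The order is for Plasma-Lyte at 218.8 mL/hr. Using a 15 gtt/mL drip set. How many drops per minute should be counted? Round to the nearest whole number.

218.8 mL/hr ÷ 60 min/hr = 3.646667 mL/min
3.646667 mL/min × 15 gtt/mL = 54.7 gtt/min

55 gtt/min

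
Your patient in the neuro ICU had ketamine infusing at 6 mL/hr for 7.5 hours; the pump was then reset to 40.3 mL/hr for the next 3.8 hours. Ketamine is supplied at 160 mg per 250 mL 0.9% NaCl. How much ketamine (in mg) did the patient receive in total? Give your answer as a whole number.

Concentration = 160 mg ÷ 250 mL = 0.64 mg/mL
Stage 1: 6 mL/hr × 7.5 hr = 45 mL → 45 mL × 0.64 mg/mL = 28.8 mg
Stage 2: 40.3 mL/hr × 3.8 hr = 153.14 mL → 153.14 mL × 0.64 mg/mL = 98.0096 mg
Total = 28.8 + 98.0096 = 126.8096 mg

127 mg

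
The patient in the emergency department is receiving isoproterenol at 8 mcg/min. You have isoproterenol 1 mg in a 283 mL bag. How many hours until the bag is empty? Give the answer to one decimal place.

2.1 hours

8 mcg/min × 60 min/hr = 480 mcg/hr
Concentration = 1 mg ÷ 283 mL = 0.003533569 mg/mL = 3.533569 mcg/mL
Rate = 480 mcg/hr ÷ 3.533569 mcg/mL = 135.84 mL/hr
Duration = 283 mL ÷ 135.84 mL/hr = 2.083333 hr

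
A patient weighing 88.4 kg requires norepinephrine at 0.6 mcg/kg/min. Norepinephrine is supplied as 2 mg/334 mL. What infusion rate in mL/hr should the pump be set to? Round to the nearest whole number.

531 mL/hr

Dose = 0.6 mcg/kg/min × 88.4 kg = 53.04 mcg/min
53.04 mcg/min × 60 min/hr = 3182.4 mcg/hr
Concentration = 2 mg ÷ 334 mL = 0.005988024 mg/mL = 5.988024 mcg/mL
Rate = 3182.4 mcg/hr ÷ 5.988024 mcg/mL = 531.4608 mL/hr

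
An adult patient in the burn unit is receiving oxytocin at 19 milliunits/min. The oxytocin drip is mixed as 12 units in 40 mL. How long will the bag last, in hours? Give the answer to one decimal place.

19 milliunits/min × 60 min/hr = 1140 milliunits/hr
Concentration = 12 units ÷ 40 mL = 0.3 units/mL = 300 milliunits/mL
Rate = 1140 milliunits/hr ÷ 300 milliunits/mL = 3.8 mL/hr
Duration = 40 mL ÷ 3.8 mL/hr = 10.52632 hr

10.5 hours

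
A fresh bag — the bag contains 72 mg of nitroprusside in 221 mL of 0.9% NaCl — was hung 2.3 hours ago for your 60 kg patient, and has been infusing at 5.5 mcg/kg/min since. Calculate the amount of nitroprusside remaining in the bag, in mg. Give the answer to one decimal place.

26.5 mg

Dose = 5.5 mcg/kg/min × 60 kg = 330 mcg/min
330 mcg/min × 60 min/hr = 19800 mcg/hr
Concentration = 72 mg ÷ 221 mL = 0.3257919 mg/mL = 325.7919 mcg/mL
Rate = 19800 mcg/hr ÷ 325.7919 mcg/mL = 60.775 mL/hr
Volume infused = 60.775 mL/hr × 2.3 hr = 139.7825 mL
Volume remaining = 221 − 139.7825 = 81.2175 mL
Drug remaining = 81.2175 mL × 325.7919 mcg/mL = 26460 mcg = 26.46 mg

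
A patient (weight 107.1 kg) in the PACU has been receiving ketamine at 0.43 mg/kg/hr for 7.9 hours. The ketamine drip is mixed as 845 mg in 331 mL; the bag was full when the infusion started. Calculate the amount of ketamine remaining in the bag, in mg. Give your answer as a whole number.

481 mg

Dose = 0.43 mg/kg/hr × 107.1 kg = 46.053 mg/hr
Concentration = 845 mg ÷ 331 mL = 2.55287 mg/mL
Rate = 46.053 mg/hr ÷ 2.55287 mg/mL = 18.0397 mL/hr
Volume infused = 18.0397 mL/hr × 7.9 hr = 142.5136 mL
Volume remaining = 331 − 142.5136 = 188.4864 mL
Drug remaining = 188.4864 mL × 2.55287 mg/mL = 481.1813 mg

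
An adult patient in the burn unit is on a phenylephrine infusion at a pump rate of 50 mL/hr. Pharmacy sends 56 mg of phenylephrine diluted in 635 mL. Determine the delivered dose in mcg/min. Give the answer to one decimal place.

Concentration = 56 mg ÷ 635 mL = 0.08818898 mg/mL = 88.18898 mcg/mL
Drug rate = 50 mL/hr × 88.18898 mcg/mL = 4409.449 mcg/hr
4409.449 mcg/hr ÷ 60 min/hr = 73.49081 mcg/min

73.5 mcg/min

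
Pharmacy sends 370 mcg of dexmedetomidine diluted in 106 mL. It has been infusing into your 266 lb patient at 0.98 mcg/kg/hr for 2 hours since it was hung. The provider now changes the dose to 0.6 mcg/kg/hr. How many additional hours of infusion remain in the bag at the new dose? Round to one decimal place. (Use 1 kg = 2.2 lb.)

1.8 hours

Initial rate:
Weight = 266 lb ÷ 2.2 lb/kg = 120.9091 kg
Dose = 0.98 mcg/kg/hr × 120.9091 kg = 118.4909 mcg/hr
Concentration = 370 mcg ÷ 106 mL = 3.490566 mcg/mL
Rate = 118.4909 mcg/hr ÷ 3.490566 mcg/mL = 33.94604 mL/hr
Volume infused so far = 33.94604 mL/hr × 2 hr = 67.89209 mL
Volume remaining = 106 − 67.89209 = 38.10791 mL
New rate:
Dose = 0.6 mcg/kg/hr × 120.9091 kg = 72.54545 mcg/hr
Rate = 72.54545 mcg/hr ÷ 3.490566 mcg/mL = 20.78329 mL/hr
Time remaining = 38.10791 mL ÷ 20.78329 mL/hr = 1.833584 hr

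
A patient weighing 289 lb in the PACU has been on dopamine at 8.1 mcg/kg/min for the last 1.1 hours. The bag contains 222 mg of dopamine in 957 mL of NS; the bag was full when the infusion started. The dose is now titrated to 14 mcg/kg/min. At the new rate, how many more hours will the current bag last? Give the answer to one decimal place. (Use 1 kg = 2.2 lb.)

1.4 hours

Initial rate:
Weight = 289 lb ÷ 2.2 lb/kg = 131.3636 kg
Dose = 8.1 mcg/kg/min × 131.3636 kg = 1064.045 mcg/min
1064.045 mcg/min × 60 min/hr = 63842.73 mcg/hr
Concentration = 222 mg ÷ 957 mL = 0.2319749 mg/mL = 231.9749 mcg/mL
Rate = 63842.73 mcg/hr ÷ 231.9749 mcg/mL = 275.2139 mL/hr
Volume infused so far = 275.2139 mL/hr × 1.1 hr = 302.7353 mL
Volume remaining = 957 − 302.7353 = 654.2647 mL
New rate:
Dose = 14 mcg/kg/min × 131.3636 kg = 1839.091 mcg/min
1839.091 mcg/min × 60 min/hr = 110345.5 mcg/hr
Rate = 110345.5 mcg/hr ÷ 231.9749 mcg/mL = 475.6784 mL/hr
Time remaining = 654.2647 mL ÷ 475.6784 mL/hr = 1.375435 hr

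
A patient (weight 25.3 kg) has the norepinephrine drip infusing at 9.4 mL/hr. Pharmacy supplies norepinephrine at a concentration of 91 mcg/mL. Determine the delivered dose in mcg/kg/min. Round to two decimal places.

Drug rate = 9.4 mL/hr × 91 mcg/mL = 855.4 mcg/hr
855.4 mcg/hr ÷ 60 min/hr = 14.25667 mcg/min
14.25667 mcg/min ÷ 25.3 kg = 0.5635046 mcg/kg/min

0.56 mcg/kg/min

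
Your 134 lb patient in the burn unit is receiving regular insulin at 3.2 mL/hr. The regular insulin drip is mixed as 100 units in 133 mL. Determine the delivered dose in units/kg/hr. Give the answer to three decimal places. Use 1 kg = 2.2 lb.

0.040 units/kg/hr

Weight = 134 lb ÷ 2.2 lb/kg = 60.90909 kg
Concentration = 100 units ÷ 133 mL = 0.7518797 units/mL
Drug rate = 3.2 mL/hr × 0.7518797 units/mL = 2.406015 units/hr
2.406015 units/hr ÷ 60.90909 kg = 0.03950174 units/kg/hr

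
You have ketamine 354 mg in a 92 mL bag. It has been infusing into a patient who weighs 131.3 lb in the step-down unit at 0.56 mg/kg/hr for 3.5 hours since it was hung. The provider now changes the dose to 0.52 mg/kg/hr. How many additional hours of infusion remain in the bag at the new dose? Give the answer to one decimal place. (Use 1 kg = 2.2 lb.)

Initial rate:
Weight = 131.3 lb ÷ 2.2 lb/kg = 59.68182 kg
Dose = 0.56 mg/kg/hr × 59.68182 kg = 33.42182 mg/hr
Concentration = 354 mg ÷ 92 mL = 3.847826 mg/mL
Rate = 33.42182 mg/hr ÷ 3.847826 mg/mL = 8.685896 mL/hr
Volume infused so far = 8.685896 mL/hr × 3.5 hr = 30.40064 mL
Volume remaining = 92 − 30.40064 = 61.59936 mL
New rate:
Dose = 0.52 mg/kg/hr × 59.68182 kg = 31.03455 mg/hr
Rate = 31.03455 mg/hr ÷ 3.847826 mg/mL = 8.065475 mL/hr
Time remaining = 61.59936 mL ÷ 8.065475 mL/hr = 7.637413 hr

7.6 hours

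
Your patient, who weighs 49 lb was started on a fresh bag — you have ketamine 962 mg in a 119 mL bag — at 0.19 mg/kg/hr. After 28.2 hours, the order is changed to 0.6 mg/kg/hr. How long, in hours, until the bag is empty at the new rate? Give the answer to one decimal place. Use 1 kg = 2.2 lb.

63.1 hours

Initial rate:
Weight = 49 lb ÷ 2.2 lb/kg = 22.27273 kg
Dose = 0.19 mg/kg/hr × 22.27273 kg = 4.231818 mg/hr
Concentration = 962 mg ÷ 119 mL = 8.084034 mg/mL
Rate = 4.231818 mg/hr ÷ 8.084034 mg/mL = 0.5234785 mL/hr
Volume infused so far = 0.5234785 mL/hr × 28.2 hr = 14.7621 mL
Volume remaining = 119 − 14.7621 = 104.2379 mL
New rate:
Dose = 0.6 mg/kg/hr × 22.27273 kg = 13.36364 mg/hr
Rate = 13.36364 mg/hr ÷ 8.084034 mg/mL = 1.65309 mL/hr
Time remaining = 104.2379 mL ÷ 1.65309 mL/hr = 63.05639 hr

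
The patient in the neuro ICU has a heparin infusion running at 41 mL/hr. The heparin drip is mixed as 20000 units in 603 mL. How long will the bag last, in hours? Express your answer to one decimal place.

Duration = 603 mL ÷ 41 mL/hr = 14.70732 hr

14.7 hours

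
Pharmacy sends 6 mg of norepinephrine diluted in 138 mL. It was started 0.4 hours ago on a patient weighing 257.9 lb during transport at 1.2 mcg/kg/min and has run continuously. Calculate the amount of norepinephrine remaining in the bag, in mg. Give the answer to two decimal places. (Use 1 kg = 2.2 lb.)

2.62 mg

Weight = 257.9 lb ÷ 2.2 lb/kg = 117.2273 kg
Dose = 1.2 mcg/kg/min × 117.2273 kg = 140.6727 mcg/min
140.6727 mcg/min × 60 min/hr = 8440.364 mcg/hr
Concentration = 6 mg ÷ 138 mL = 0.04347826 mg/mL = 43.47826 mcg/mL
Rate = 8440.364 mcg/hr ÷ 43.47826 mcg/mL = 194.1284 mL/hr
Volume infused = 194.1284 mL/hr × 0.4 hr = 77.65135 mL
Volume remaining = 138 − 77.65135 = 60.34865 mL
Drug remaining = 60.34865 mL × 43.47826 mcg/mL = 2623.855 mcg = 2.623855 mg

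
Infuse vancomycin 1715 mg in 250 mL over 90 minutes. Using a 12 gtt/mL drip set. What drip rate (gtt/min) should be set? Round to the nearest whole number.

250 mL ÷ (90 min) = 2.777778 mL/min
2.777778 mL/min × 12 gtt/mL = 33.33333 gtt/min

33 gtt/min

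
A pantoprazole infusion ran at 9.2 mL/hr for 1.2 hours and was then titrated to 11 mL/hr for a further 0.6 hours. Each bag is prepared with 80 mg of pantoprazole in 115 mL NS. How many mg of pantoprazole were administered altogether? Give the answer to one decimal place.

12.3 mg

Concentration = 80 mg ÷ 115 mL = 0.6956522 mg/mL
Stage 1: 9.2 mL/hr × 1.2 hr = 11.04 mL → 11.04 mL × 0.6956522 mg/mL = 7.68 mg
Stage 2: 11 mL/hr × 0.6 hr = 6.6 mL → 6.6 mL × 0.6956522 mg/mL = 4.591304 mg
Total = 7.68 + 4.591304 = 12.2713 mg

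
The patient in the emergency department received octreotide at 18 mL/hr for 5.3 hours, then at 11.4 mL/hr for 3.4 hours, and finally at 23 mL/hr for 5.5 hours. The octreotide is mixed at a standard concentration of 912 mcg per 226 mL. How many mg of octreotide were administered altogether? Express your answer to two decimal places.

Concentration = 912 mcg ÷ 226 mL = 4.035398 mcg/mL
Stage 1: 18 mL/hr × 5.3 hr = 95.4 mL → 95.4 mL × 4.035398 mcg/mL = 384.977 mcg
Stage 2: 11.4 mL/hr × 3.4 hr = 38.76 mL → 38.76 mL × 4.035398 mcg/mL = 156.412 mcg
Stage 3: 23 mL/hr × 5.5 hr = 126.5 mL → 126.5 mL × 4.035398 mcg/mL = 510.4779 mcg
Total = 384.977 + 156.412 + 510.4779 = 1051.867 mcg = 1.051867 mg

1.05 mg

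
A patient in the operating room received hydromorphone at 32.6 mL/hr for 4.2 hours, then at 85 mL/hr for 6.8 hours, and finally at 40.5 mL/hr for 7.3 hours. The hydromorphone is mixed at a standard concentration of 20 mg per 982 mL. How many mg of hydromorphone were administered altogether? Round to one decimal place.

Concentration = 20 mg ÷ 982 mL = 0.0203666 mg/mL
Stage 1: 32.6 mL/hr × 4.2 hr = 136.92 mL → 136.92 mL × 0.0203666 mg/mL = 2.788595 mg
Stage 2: 85 mL/hr × 6.8 hr = 578 mL → 578 mL × 0.0203666 mg/mL = 11.77189 mg
Stage 3: 40.5 mL/hr × 7.3 hr = 295.65 mL → 295.65 mL × 0.0203666 mg/mL = 6.021385 mg
Total = 2.788595 + 11.77189 + 6.021385 = 20.58187 mg

20.6 mg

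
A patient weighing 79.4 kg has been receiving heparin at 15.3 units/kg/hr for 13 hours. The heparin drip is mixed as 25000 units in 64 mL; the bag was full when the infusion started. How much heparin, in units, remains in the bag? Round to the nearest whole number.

9207 units

Dose = 15.3 units/kg/hr × 79.4 kg = 1214.82 units/hr
Concentration = 25000 units ÷ 64 mL = 390.625 units/mL
Rate = 1214.82 units/hr ÷ 390.625 units/mL = 3.109939 mL/hr
Volume infused = 3.109939 mL/hr × 13 hr = 40.42921 mL
Volume remaining = 64 − 40.42921 = 23.57079 mL
Drug remaining = 23.57079 mL × 390.625 units/mL = 9207.34 units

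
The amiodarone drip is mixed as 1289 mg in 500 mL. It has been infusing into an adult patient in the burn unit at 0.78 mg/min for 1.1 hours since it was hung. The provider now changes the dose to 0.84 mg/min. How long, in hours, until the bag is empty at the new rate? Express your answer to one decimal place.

24.6 hours

Initial rate:
0.78 mg/min × 60 min/hr = 46.8 mg/hr
Concentration = 1289 mg ÷ 500 mL = 2.578 mg/mL
Rate = 46.8 mg/hr ÷ 2.578 mg/mL = 18.15361 mL/hr
Volume infused so far = 18.15361 mL/hr × 1.1 hr = 19.96897 mL
Volume remaining = 500 − 19.96897 = 480.031 mL
New rate:
0.84 mg/min × 60 min/hr = 50.4 mg/hr
Rate = 50.4 mg/hr ÷ 2.578 mg/mL = 19.55004 mL/hr
Time remaining = 480.031 mL ÷ 19.55004 mL/hr = 24.55397 hr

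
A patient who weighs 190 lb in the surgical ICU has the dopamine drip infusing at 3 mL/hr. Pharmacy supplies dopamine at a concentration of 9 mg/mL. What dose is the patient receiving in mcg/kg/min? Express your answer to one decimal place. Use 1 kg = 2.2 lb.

Weight = 190 lb ÷ 2.2 lb/kg = 86.36364 kg
Concentration = 9 mg/mL = 9000 mcg/mL
Drug rate = 3 mL/hr × 9000 mcg/mL = 27000 mcg/hr
27000 mcg/hr ÷ 60 min/hr = 450 mcg/min
450 mcg/min ÷ 86.36364 kg = 5.210526 mcg/kg/min

5.2 mcg/kg/min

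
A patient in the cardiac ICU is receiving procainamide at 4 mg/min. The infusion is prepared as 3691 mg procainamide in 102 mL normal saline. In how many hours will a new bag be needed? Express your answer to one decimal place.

4 mg/min × 60 min/hr = 240 mg/hr
Concentration = 3691 mg ÷ 102 mL = 36.18627 mg/mL
Rate = 240 mg/hr ÷ 36.18627 mg/mL = 6.632349 mL/hr
Duration = 102 mL ÷ 6.632349 mL/hr = 15.37917 hr

15.4 hours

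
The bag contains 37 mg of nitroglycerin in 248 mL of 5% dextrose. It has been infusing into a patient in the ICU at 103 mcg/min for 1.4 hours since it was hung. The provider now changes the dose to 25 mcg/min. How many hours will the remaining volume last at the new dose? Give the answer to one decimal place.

18.9 hours

Initial rate:
103 mcg/min × 60 min/hr = 6180 mcg/hr
Concentration = 37 mg ÷ 248 mL = 0.1491935 mg/mL = 149.1935 mcg/mL
Rate = 6180 mcg/hr ÷ 149.1935 mcg/mL = 41.4227 mL/hr
Volume infused so far = 41.4227 mL/hr × 1.4 hr = 57.99178 mL
Volume remaining = 248 − 57.99178 = 190.0082 mL
New rate:
25 mcg/min × 60 min/hr = 1500 mcg/hr
Rate = 1500 mcg/hr ÷ 149.1935 mcg/mL = 10.05405 mL/hr
Time remaining = 190.0082 mL ÷ 10.05405 mL/hr = 18.89867 hr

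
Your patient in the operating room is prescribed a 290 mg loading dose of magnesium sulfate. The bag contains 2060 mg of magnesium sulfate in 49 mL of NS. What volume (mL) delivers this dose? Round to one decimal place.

Concentration = 2060 mg ÷ 49 mL = 42.04082 mg/mL
Volume = 290 mg ÷ 42.04082 mg/mL = 6.898058 mL

6.9 mL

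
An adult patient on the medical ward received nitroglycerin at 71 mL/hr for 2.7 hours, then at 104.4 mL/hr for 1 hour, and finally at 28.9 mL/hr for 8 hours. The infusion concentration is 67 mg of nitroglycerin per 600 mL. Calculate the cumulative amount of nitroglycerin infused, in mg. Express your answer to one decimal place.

58.9 mg

Concentration = 67 mg ÷ 600 mL = 0.1116667 mg/mL
Stage 1: 71 mL/hr × 2.7 hr = 191.7 mL → 191.7 mL × 0.1116667 mg/mL = 21.4065 mg
Stage 2: 104.4 mL/hr × 1 hr = 104.4 mL → 104.4 mL × 0.1116667 mg/mL = 11.658 mg
Stage 3: 28.9 mL/hr × 8 hr = 231.2 mL → 231.2 mL × 0.1116667 mg/mL = 25.81733 mg
Total = 21.4065 + 11.658 + 25.81733 = 58.88183 mg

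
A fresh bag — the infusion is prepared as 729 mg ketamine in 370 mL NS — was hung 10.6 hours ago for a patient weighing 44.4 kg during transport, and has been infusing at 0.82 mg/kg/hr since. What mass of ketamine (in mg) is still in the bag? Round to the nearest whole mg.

Dose = 0.82 mg/kg/hr × 44.4 kg = 36.408 mg/hr
Concentration = 729 mg ÷ 370 mL = 1.97027 mg/mL
Rate = 36.408 mg/hr ÷ 1.97027 mg/mL = 18.47868 mL/hr
Volume infused = 18.47868 mL/hr × 10.6 hr = 195.874 mL
Volume remaining = 370 − 195.874 = 174.126 mL
Drug remaining = 174.126 mL × 1.97027 mg/mL = 343.0752 mg

343 mg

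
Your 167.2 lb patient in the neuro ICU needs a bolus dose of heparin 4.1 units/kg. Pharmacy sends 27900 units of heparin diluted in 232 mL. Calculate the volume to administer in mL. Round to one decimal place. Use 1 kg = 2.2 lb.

2.6 mL

Weight = 167.2 lb ÷ 2.2 lb/kg = 76 kg
Dose = 4.1 units/kg × 76 kg = 311.6 units
Concentration = 27900 units ÷ 232 mL = 120.2586 units/mL
Volume = 311.6 units ÷ 120.2586 units/mL = 2.591082 mL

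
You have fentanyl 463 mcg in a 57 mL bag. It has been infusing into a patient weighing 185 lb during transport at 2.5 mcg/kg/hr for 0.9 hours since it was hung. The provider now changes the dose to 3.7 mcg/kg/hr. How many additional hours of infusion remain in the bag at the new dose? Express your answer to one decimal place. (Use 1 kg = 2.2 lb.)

Initial rate:
Weight = 185 lb ÷ 2.2 lb/kg = 84.09091 kg
Dose = 2.5 mcg/kg/hr × 84.09091 kg = 210.2273 mcg/hr
Concentration = 463 mcg ÷ 57 mL = 8.122807 mcg/mL
Rate = 210.2273 mcg/hr ÷ 8.122807 mcg/mL = 25.88111 mL/hr
Volume infused so far = 25.88111 mL/hr × 0.9 hr = 23.293 mL
Volume remaining = 57 − 23.293 = 33.707 mL
New rate:
Dose = 3.7 mcg/kg/hr × 84.09091 kg = 311.1364 mcg/hr
Rate = 311.1364 mcg/hr ÷ 8.122807 mcg/mL = 38.30404 mL/hr
Time remaining = 33.707 mL ÷ 38.30404 mL/hr = 0.8799854 hr

0.9 hours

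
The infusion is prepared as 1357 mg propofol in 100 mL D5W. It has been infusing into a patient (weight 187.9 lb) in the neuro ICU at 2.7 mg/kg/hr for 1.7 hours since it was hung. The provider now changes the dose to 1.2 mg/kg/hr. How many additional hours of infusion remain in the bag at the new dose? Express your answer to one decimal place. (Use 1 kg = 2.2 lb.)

Initial rate:
Weight = 187.9 lb ÷ 2.2 lb/kg = 85.40909 kg
Dose = 2.7 mg/kg/hr × 85.40909 kg = 230.6045 mg/hr
Concentration = 1357 mg ÷ 100 mL = 13.57 mg/mL
Rate = 230.6045 mg/hr ÷ 13.57 mg/mL = 16.9937 mL/hr
Volume infused so far = 16.9937 mL/hr × 1.7 hr = 28.88929 mL
Volume remaining = 100 − 28.88929 = 71.11071 mL
New rate:
Dose = 1.2 mg/kg/hr × 85.40909 kg = 102.4909 mg/hr
Rate = 102.4909 mg/hr ÷ 13.57 mg/mL = 7.552757 mL/hr
Time remaining = 71.11071 mL ÷ 7.552757 mL/hr = 9.415199 hr

9.4 hours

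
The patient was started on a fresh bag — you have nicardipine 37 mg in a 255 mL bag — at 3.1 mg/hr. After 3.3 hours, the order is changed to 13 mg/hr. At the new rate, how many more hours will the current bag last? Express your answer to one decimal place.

Initial rate:
Concentration = 37 mg ÷ 255 mL = 0.145098 mg/mL
Rate = 3.1 mg/hr ÷ 0.145098 mg/mL = 21.36486 mL/hr
Volume infused so far = 21.36486 mL/hr × 3.3 hr = 70.50405 mL
Volume remaining = 255 − 70.50405 = 184.4959 mL
New rate:
Rate = 13 mg/hr ÷ 0.145098 mg/mL = 89.59459 mL/hr
Time remaining = 184.4959 mL ÷ 89.59459 mL/hr = 2.059231 hr

2.1 hours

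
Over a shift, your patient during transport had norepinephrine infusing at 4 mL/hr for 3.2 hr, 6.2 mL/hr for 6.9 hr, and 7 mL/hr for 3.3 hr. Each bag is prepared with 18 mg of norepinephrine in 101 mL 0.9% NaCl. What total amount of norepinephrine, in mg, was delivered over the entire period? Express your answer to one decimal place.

14.0 mg

Concentration = 18 mg ÷ 101 mL = 0.1782178 mg/mL
Stage 1: 4 mL/hr × 3.2 hr = 12.8 mL → 12.8 mL × 0.1782178 mg/mL = 2.281188 mg
Stage 2: 6.2 mL/hr × 6.9 hr = 42.78 mL → 42.78 mL × 0.1782178 mg/mL = 7.624158 mg
Stage 3: 7 mL/hr × 3.3 hr = 23.1 mL → 23.1 mL × 0.1782178 mg/mL = 4.116832 mg
Total = 2.281188 + 7.624158 + 4.116832 = 14.02218 mg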